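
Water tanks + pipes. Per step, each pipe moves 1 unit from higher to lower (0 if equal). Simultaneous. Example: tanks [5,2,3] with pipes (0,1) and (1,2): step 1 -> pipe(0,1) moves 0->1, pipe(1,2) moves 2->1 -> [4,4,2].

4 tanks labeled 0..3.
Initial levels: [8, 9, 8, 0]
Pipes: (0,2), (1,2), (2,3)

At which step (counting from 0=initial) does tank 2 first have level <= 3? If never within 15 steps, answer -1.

Step 1: flows [0=2,1->2,2->3] -> levels [8 8 8 1]
Step 2: flows [0=2,1=2,2->3] -> levels [8 8 7 2]
Step 3: flows [0->2,1->2,2->3] -> levels [7 7 8 3]
Step 4: flows [2->0,2->1,2->3] -> levels [8 8 5 4]
Step 5: flows [0->2,1->2,2->3] -> levels [7 7 6 5]
Step 6: flows [0->2,1->2,2->3] -> levels [6 6 7 6]
Step 7: flows [2->0,2->1,2->3] -> levels [7 7 4 7]
Step 8: flows [0->2,1->2,3->2] -> levels [6 6 7 6]
  -> period-2 cycle (repeats step 6); tank 2 never drops to <=3
Tank 2 never reaches <=3 within 15 steps

Answer: -1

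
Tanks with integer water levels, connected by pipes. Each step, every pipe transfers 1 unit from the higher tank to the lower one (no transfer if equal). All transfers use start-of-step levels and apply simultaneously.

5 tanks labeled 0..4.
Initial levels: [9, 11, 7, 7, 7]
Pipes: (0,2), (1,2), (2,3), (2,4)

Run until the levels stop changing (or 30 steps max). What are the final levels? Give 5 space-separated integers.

Answer: 9 9 7 8 8

Derivation:
Step 1: flows [0->2,1->2,2=3,2=4] -> levels [8 10 9 7 7]
Step 2: flows [2->0,1->2,2->3,2->4] -> levels [9 9 7 8 8]
Step 3: flows [0->2,1->2,3->2,4->2] -> levels [8 8 11 7 7]
Step 4: flows [2->0,2->1,2->3,2->4] -> levels [9 9 7 8 8]
  -> period-2 cycle: step 4 state = step 2 state; never stabilizes
  -> state at step 30: (30-2) mod 2 = 0, same as step 2 -> [9 9 7 8 8]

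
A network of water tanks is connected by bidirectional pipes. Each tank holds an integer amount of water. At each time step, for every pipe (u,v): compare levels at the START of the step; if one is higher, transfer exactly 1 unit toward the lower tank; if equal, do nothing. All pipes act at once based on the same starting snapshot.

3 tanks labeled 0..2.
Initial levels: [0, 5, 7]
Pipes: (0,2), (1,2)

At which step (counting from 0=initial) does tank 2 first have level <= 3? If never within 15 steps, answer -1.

Answer: -1

Derivation:
Step 1: flows [2->0,2->1] -> levels [1 6 5]
Step 2: flows [2->0,1->2] -> levels [2 5 5]
Step 3: flows [2->0,1=2] -> levels [3 5 4]
Step 4: flows [2->0,1->2] -> levels [4 4 4]
Step 5: flows [0=2,1=2] -> levels [4 4 4]
  -> stable; tank 2 stays at 4 > 3
Tank 2 never reaches <=3 within 15 steps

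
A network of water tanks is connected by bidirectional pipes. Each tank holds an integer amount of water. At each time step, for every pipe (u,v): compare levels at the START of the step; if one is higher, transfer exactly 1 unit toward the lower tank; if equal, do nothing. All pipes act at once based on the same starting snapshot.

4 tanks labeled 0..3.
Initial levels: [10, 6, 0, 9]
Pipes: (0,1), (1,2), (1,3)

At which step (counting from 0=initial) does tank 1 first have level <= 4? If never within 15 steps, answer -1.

Step 1: flows [0->1,1->2,3->1] -> levels [9 7 1 8]
Step 2: flows [0->1,1->2,3->1] -> levels [8 8 2 7]
Step 3: flows [0=1,1->2,1->3] -> levels [8 6 3 8]
Step 4: flows [0->1,1->2,3->1] -> levels [7 7 4 7]
Step 5: flows [0=1,1->2,1=3] -> levels [7 6 5 7]
Step 6: flows [0->1,1->2,3->1] -> levels [6 7 6 6]
Step 7: flows [1->0,1->2,1->3] -> levels [7 4 7 7]
Tank 1 first reaches <=4 at step 7

Answer: 7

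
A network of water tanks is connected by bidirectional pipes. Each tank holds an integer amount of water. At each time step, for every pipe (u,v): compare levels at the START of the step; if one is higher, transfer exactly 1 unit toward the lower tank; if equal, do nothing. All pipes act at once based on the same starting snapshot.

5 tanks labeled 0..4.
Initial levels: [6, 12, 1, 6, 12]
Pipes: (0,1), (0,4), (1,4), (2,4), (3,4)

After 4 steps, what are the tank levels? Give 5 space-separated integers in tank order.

Answer: 10 8 5 8 6

Derivation:
Step 1: flows [1->0,4->0,1=4,4->2,4->3] -> levels [8 11 2 7 9]
Step 2: flows [1->0,4->0,1->4,4->2,4->3] -> levels [10 9 3 8 7]
Step 3: flows [0->1,0->4,1->4,4->2,3->4] -> levels [8 9 4 7 9]
Step 4: flows [1->0,4->0,1=4,4->2,4->3] -> levels [10 8 5 8 6]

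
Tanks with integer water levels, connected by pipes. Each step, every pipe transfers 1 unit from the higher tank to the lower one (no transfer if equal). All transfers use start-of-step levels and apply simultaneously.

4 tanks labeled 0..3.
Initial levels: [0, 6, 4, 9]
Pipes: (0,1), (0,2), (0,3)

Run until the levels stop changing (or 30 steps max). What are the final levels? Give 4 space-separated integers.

Step 1: flows [1->0,2->0,3->0] -> levels [3 5 3 8]
Step 2: flows [1->0,0=2,3->0] -> levels [5 4 3 7]
Step 3: flows [0->1,0->2,3->0] -> levels [4 5 4 6]
Step 4: flows [1->0,0=2,3->0] -> levels [6 4 4 5]
Step 5: flows [0->1,0->2,0->3] -> levels [3 5 5 6]
Step 6: flows [1->0,2->0,3->0] -> levels [6 4 4 5]
  -> period-2 cycle: step 6 state = step 4 state; never stabilizes
  -> state at step 30: (30-4) mod 2 = 0, same as step 4 -> [6 4 4 5]

Answer: 6 4 4 5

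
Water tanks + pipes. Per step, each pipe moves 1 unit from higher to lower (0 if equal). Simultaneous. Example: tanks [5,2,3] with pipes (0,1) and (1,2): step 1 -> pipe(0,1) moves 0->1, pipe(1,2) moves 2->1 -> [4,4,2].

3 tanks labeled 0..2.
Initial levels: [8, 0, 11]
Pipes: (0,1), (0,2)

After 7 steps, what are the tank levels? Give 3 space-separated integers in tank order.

Step 1: flows [0->1,2->0] -> levels [8 1 10]
Step 2: flows [0->1,2->0] -> levels [8 2 9]
Step 3: flows [0->1,2->0] -> levels [8 3 8]
Step 4: flows [0->1,0=2] -> levels [7 4 8]
Step 5: flows [0->1,2->0] -> levels [7 5 7]
Step 6: flows [0->1,0=2] -> levels [6 6 7]
Step 7: flows [0=1,2->0] -> levels [7 6 6]

Answer: 7 6 6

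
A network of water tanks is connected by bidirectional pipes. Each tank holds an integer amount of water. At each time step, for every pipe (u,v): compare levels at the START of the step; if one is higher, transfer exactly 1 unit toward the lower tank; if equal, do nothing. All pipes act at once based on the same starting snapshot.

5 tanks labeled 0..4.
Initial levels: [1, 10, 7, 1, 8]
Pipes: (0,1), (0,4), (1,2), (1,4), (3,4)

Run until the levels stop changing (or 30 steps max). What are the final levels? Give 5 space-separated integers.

Step 1: flows [1->0,4->0,1->2,1->4,4->3] -> levels [3 7 8 2 7]
Step 2: flows [1->0,4->0,2->1,1=4,4->3] -> levels [5 7 7 3 5]
Step 3: flows [1->0,0=4,1=2,1->4,4->3] -> levels [6 5 7 4 5]
Step 4: flows [0->1,0->4,2->1,1=4,4->3] -> levels [4 7 6 5 5]
Step 5: flows [1->0,4->0,1->2,1->4,3=4] -> levels [6 4 7 5 5]
Step 6: flows [0->1,0->4,2->1,4->1,3=4] -> levels [4 7 6 5 5]
  -> period-2 cycle: step 6 state = step 4 state; never stabilizes
  -> state at step 30: (30-4) mod 2 = 0, same as step 4 -> [4 7 6 5 5]

Answer: 4 7 6 5 5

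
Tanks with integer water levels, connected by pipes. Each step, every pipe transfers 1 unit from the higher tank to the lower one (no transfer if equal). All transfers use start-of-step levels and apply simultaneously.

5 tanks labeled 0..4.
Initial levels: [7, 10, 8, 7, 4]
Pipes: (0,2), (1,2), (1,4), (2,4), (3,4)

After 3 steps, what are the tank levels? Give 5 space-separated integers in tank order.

Answer: 8 8 6 7 7

Derivation:
Step 1: flows [2->0,1->2,1->4,2->4,3->4] -> levels [8 8 7 6 7]
Step 2: flows [0->2,1->2,1->4,2=4,4->3] -> levels [7 6 9 7 7]
Step 3: flows [2->0,2->1,4->1,2->4,3=4] -> levels [8 8 6 7 7]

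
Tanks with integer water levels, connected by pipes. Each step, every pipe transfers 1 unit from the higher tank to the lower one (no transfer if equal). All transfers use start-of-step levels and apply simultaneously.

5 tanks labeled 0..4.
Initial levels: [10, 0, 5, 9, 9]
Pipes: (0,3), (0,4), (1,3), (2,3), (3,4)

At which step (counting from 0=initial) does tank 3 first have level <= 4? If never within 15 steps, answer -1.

Answer: -1

Derivation:
Step 1: flows [0->3,0->4,3->1,3->2,3=4] -> levels [8 1 6 8 10]
Step 2: flows [0=3,4->0,3->1,3->2,4->3] -> levels [9 2 7 7 8]
Step 3: flows [0->3,0->4,3->1,2=3,4->3] -> levels [7 3 7 8 8]
Step 4: flows [3->0,4->0,3->1,3->2,3=4] -> levels [9 4 8 5 7]
Step 5: flows [0->3,0->4,3->1,2->3,4->3] -> levels [7 5 7 7 7]
Step 6: flows [0=3,0=4,3->1,2=3,3=4] -> levels [7 6 7 6 7]
Step 7: flows [0->3,0=4,1=3,2->3,4->3] -> levels [6 6 6 9 6]
Step 8: flows [3->0,0=4,3->1,3->2,3->4] -> levels [7 7 7 5 7]
Step 9: flows [0->3,0=4,1->3,2->3,4->3] -> levels [6 6 6 9 6]
  -> period-2 cycle (repeats step 7); tank 3 never drops to <=4
Tank 3 never reaches <=4 within 15 steps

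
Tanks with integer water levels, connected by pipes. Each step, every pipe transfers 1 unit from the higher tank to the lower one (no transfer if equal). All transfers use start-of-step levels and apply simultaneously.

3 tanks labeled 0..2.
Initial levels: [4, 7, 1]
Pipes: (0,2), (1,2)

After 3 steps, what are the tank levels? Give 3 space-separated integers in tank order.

Answer: 4 4 4

Derivation:
Step 1: flows [0->2,1->2] -> levels [3 6 3]
Step 2: flows [0=2,1->2] -> levels [3 5 4]
Step 3: flows [2->0,1->2] -> levels [4 4 4]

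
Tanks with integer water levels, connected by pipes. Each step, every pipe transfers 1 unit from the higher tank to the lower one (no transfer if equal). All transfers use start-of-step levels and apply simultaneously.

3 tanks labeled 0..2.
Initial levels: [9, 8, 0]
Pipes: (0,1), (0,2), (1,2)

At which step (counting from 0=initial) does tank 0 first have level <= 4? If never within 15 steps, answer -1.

Step 1: flows [0->1,0->2,1->2] -> levels [7 8 2]
Step 2: flows [1->0,0->2,1->2] -> levels [7 6 4]
Step 3: flows [0->1,0->2,1->2] -> levels [5 6 6]
Step 4: flows [1->0,2->0,1=2] -> levels [7 5 5]
Step 5: flows [0->1,0->2,1=2] -> levels [5 6 6]
  -> period-2 cycle (repeats step 3); tank 0 never drops to <=4
Tank 0 never reaches <=4 within 15 steps

Answer: -1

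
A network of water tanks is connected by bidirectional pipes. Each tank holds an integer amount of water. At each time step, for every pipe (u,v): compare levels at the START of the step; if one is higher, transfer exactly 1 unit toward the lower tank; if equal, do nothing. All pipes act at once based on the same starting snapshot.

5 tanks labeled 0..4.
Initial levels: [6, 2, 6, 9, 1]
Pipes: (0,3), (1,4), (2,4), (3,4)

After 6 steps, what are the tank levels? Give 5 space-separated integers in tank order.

Step 1: flows [3->0,1->4,2->4,3->4] -> levels [7 1 5 7 4]
Step 2: flows [0=3,4->1,2->4,3->4] -> levels [7 2 4 6 5]
Step 3: flows [0->3,4->1,4->2,3->4] -> levels [6 3 5 6 4]
Step 4: flows [0=3,4->1,2->4,3->4] -> levels [6 4 4 5 5]
Step 5: flows [0->3,4->1,4->2,3=4] -> levels [5 5 5 6 3]
Step 6: flows [3->0,1->4,2->4,3->4] -> levels [6 4 4 4 6]

Answer: 6 4 4 4 6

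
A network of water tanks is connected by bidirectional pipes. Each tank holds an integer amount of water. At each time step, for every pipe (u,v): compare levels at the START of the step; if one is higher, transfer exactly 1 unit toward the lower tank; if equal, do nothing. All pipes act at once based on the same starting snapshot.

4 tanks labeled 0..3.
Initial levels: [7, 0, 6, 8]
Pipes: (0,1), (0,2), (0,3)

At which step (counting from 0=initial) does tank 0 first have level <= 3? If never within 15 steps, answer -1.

Step 1: flows [0->1,0->2,3->0] -> levels [6 1 7 7]
Step 2: flows [0->1,2->0,3->0] -> levels [7 2 6 6]
Step 3: flows [0->1,0->2,0->3] -> levels [4 3 7 7]
Step 4: flows [0->1,2->0,3->0] -> levels [5 4 6 6]
Step 5: flows [0->1,2->0,3->0] -> levels [6 5 5 5]
Step 6: flows [0->1,0->2,0->3] -> levels [3 6 6 6]
Tank 0 first reaches <=3 at step 6

Answer: 6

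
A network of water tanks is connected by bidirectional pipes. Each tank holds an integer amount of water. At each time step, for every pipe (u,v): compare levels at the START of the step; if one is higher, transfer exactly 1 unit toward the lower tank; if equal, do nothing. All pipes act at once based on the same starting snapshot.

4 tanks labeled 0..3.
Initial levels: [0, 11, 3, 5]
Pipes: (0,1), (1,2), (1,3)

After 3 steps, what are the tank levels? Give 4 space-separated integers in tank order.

Answer: 3 5 5 6

Derivation:
Step 1: flows [1->0,1->2,1->3] -> levels [1 8 4 6]
Step 2: flows [1->0,1->2,1->3] -> levels [2 5 5 7]
Step 3: flows [1->0,1=2,3->1] -> levels [3 5 5 6]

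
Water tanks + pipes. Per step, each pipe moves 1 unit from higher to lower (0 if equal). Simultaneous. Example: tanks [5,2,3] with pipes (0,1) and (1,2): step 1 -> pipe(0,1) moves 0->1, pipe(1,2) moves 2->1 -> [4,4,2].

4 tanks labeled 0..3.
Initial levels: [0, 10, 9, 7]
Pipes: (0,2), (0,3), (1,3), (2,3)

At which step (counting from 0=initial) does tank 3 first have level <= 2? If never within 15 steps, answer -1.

Answer: -1

Derivation:
Step 1: flows [2->0,3->0,1->3,2->3] -> levels [2 9 7 8]
Step 2: flows [2->0,3->0,1->3,3->2] -> levels [4 8 7 7]
Step 3: flows [2->0,3->0,1->3,2=3] -> levels [6 7 6 7]
Step 4: flows [0=2,3->0,1=3,3->2] -> levels [7 7 7 5]
Step 5: flows [0=2,0->3,1->3,2->3] -> levels [6 6 6 8]
Step 6: flows [0=2,3->0,3->1,3->2] -> levels [7 7 7 5]
  -> period-2 cycle (repeats step 4); tank 3 never drops to <=2
Tank 3 never reaches <=2 within 15 steps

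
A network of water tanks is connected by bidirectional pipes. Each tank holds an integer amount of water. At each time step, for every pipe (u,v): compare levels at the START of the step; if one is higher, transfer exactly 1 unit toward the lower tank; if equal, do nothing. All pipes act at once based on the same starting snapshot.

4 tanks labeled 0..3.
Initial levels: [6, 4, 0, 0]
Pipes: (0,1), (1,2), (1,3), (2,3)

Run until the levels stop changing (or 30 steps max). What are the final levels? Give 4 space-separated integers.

Answer: 3 1 3 3

Derivation:
Step 1: flows [0->1,1->2,1->3,2=3] -> levels [5 3 1 1]
Step 2: flows [0->1,1->2,1->3,2=3] -> levels [4 2 2 2]
Step 3: flows [0->1,1=2,1=3,2=3] -> levels [3 3 2 2]
Step 4: flows [0=1,1->2,1->3,2=3] -> levels [3 1 3 3]
Step 5: flows [0->1,2->1,3->1,2=3] -> levels [2 4 2 2]
Step 6: flows [1->0,1->2,1->3,2=3] -> levels [3 1 3 3]
  -> period-2 cycle: step 6 state = step 4 state; never stabilizes
  -> state at step 30: (30-4) mod 2 = 0, same as step 4 -> [3 1 3 3]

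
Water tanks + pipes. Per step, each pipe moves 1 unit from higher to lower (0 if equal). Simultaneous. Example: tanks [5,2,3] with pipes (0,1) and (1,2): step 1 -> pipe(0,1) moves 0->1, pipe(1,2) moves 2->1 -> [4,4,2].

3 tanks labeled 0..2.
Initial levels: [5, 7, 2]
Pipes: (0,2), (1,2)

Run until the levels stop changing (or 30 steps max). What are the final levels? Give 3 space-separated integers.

Answer: 4 4 6

Derivation:
Step 1: flows [0->2,1->2] -> levels [4 6 4]
Step 2: flows [0=2,1->2] -> levels [4 5 5]
Step 3: flows [2->0,1=2] -> levels [5 5 4]
Step 4: flows [0->2,1->2] -> levels [4 4 6]
Step 5: flows [2->0,2->1] -> levels [5 5 4]
  -> period-2 cycle: step 5 state = step 3 state; never stabilizes
  -> state at step 30: (30-3) mod 2 = 1, same as step 4 -> [4 4 6]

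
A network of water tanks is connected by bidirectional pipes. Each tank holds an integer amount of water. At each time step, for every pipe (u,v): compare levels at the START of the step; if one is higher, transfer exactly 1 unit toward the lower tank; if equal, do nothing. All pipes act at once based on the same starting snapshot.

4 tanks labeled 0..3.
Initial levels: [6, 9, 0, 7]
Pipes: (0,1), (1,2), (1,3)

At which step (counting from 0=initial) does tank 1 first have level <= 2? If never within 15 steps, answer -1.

Step 1: flows [1->0,1->2,1->3] -> levels [7 6 1 8]
Step 2: flows [0->1,1->2,3->1] -> levels [6 7 2 7]
Step 3: flows [1->0,1->2,1=3] -> levels [7 5 3 7]
Step 4: flows [0->1,1->2,3->1] -> levels [6 6 4 6]
Step 5: flows [0=1,1->2,1=3] -> levels [6 5 5 6]
Step 6: flows [0->1,1=2,3->1] -> levels [5 7 5 5]
Step 7: flows [1->0,1->2,1->3] -> levels [6 4 6 6]
Step 8: flows [0->1,2->1,3->1] -> levels [5 7 5 5]
  -> period-2 cycle (repeats step 6); tank 1 never drops to <=2
Tank 1 never reaches <=2 within 15 steps

Answer: -1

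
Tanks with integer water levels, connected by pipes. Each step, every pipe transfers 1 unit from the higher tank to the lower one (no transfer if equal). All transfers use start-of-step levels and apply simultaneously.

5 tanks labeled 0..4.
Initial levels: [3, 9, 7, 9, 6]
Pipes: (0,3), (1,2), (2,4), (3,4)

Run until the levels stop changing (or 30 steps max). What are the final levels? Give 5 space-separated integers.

Step 1: flows [3->0,1->2,2->4,3->4] -> levels [4 8 7 7 8]
Step 2: flows [3->0,1->2,4->2,4->3] -> levels [5 7 9 7 6]
Step 3: flows [3->0,2->1,2->4,3->4] -> levels [6 8 7 5 8]
Step 4: flows [0->3,1->2,4->2,4->3] -> levels [5 7 9 7 6]
  -> period-2 cycle: step 4 state = step 2 state; never stabilizes
  -> state at step 30: (30-2) mod 2 = 0, same as step 2 -> [5 7 9 7 6]

Answer: 5 7 9 7 6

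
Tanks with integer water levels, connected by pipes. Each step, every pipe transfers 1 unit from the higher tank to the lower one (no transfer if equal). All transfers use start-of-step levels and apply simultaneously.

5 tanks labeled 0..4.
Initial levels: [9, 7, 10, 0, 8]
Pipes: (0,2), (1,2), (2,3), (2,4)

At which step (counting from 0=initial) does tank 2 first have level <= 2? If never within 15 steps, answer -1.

Answer: -1

Derivation:
Step 1: flows [2->0,2->1,2->3,2->4] -> levels [10 8 6 1 9]
Step 2: flows [0->2,1->2,2->3,4->2] -> levels [9 7 8 2 8]
Step 3: flows [0->2,2->1,2->3,2=4] -> levels [8 8 7 3 8]
Step 4: flows [0->2,1->2,2->3,4->2] -> levels [7 7 9 4 7]
Step 5: flows [2->0,2->1,2->3,2->4] -> levels [8 8 5 5 8]
Step 6: flows [0->2,1->2,2=3,4->2] -> levels [7 7 8 5 7]
Step 7: flows [2->0,2->1,2->3,2->4] -> levels [8 8 4 6 8]
Step 8: flows [0->2,1->2,3->2,4->2] -> levels [7 7 8 5 7]
  -> period-2 cycle (repeats step 6); tank 2 never drops to <=2
Tank 2 never reaches <=2 within 15 steps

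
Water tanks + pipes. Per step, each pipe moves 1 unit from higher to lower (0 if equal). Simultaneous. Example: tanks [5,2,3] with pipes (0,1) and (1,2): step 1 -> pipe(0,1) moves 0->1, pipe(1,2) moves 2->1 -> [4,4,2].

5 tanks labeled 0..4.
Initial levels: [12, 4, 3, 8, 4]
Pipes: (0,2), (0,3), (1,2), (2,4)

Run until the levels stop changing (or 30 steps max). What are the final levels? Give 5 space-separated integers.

Answer: 8 6 5 6 6

Derivation:
Step 1: flows [0->2,0->3,1->2,4->2] -> levels [10 3 6 9 3]
Step 2: flows [0->2,0->3,2->1,2->4] -> levels [8 4 5 10 4]
Step 3: flows [0->2,3->0,2->1,2->4] -> levels [8 5 4 9 5]
Step 4: flows [0->2,3->0,1->2,4->2] -> levels [8 4 7 8 4]
Step 5: flows [0->2,0=3,2->1,2->4] -> levels [7 5 6 8 5]
Step 6: flows [0->2,3->0,2->1,2->4] -> levels [7 6 5 7 6]
Step 7: flows [0->2,0=3,1->2,4->2] -> levels [6 5 8 7 5]
Step 8: flows [2->0,3->0,2->1,2->4] -> levels [8 6 5 6 6]
Step 9: flows [0->2,0->3,1->2,4->2] -> levels [6 5 8 7 5]
  -> period-2 cycle: step 9 state = step 7 state; never stabilizes
  -> state at step 30: (30-7) mod 2 = 1, same as step 8 -> [8 6 5 6 6]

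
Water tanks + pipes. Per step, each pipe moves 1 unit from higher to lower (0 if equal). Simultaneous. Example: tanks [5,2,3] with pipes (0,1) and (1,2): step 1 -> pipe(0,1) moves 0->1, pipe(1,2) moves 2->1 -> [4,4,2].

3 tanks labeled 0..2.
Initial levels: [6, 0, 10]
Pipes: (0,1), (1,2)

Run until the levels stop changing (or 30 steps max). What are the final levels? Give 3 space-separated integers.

Answer: 6 4 6

Derivation:
Step 1: flows [0->1,2->1] -> levels [5 2 9]
Step 2: flows [0->1,2->1] -> levels [4 4 8]
Step 3: flows [0=1,2->1] -> levels [4 5 7]
Step 4: flows [1->0,2->1] -> levels [5 5 6]
Step 5: flows [0=1,2->1] -> levels [5 6 5]
Step 6: flows [1->0,1->2] -> levels [6 4 6]
Step 7: flows [0->1,2->1] -> levels [5 6 5]
  -> period-2 cycle: step 7 state = step 5 state; never stabilizes
  -> state at step 30: (30-5) mod 2 = 1, same as step 6 -> [6 4 6]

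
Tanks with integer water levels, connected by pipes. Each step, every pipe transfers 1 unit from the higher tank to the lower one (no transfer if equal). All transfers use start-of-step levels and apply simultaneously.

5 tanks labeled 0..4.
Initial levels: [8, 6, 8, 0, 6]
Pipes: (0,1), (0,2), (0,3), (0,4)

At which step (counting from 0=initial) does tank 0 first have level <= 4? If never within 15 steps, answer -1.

Answer: 3

Derivation:
Step 1: flows [0->1,0=2,0->3,0->4] -> levels [5 7 8 1 7]
Step 2: flows [1->0,2->0,0->3,4->0] -> levels [7 6 7 2 6]
Step 3: flows [0->1,0=2,0->3,0->4] -> levels [4 7 7 3 7]
Tank 0 first reaches <=4 at step 3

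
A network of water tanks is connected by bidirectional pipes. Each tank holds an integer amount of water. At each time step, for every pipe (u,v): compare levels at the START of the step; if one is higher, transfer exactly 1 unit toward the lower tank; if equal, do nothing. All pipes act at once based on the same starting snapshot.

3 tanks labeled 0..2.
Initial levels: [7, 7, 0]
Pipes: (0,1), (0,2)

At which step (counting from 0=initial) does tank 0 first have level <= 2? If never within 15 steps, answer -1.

Answer: -1

Derivation:
Step 1: flows [0=1,0->2] -> levels [6 7 1]
Step 2: flows [1->0,0->2] -> levels [6 6 2]
Step 3: flows [0=1,0->2] -> levels [5 6 3]
Step 4: flows [1->0,0->2] -> levels [5 5 4]
Step 5: flows [0=1,0->2] -> levels [4 5 5]
Step 6: flows [1->0,2->0] -> levels [6 4 4]
Step 7: flows [0->1,0->2] -> levels [4 5 5]
  -> period-2 cycle (repeats step 5); tank 0 never drops to <=2
Tank 0 never reaches <=2 within 15 steps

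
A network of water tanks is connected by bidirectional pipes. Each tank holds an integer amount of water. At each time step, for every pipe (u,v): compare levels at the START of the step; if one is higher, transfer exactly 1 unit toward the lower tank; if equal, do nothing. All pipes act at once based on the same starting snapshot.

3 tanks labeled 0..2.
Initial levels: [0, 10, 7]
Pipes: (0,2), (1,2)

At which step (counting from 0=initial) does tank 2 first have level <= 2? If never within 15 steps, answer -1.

Answer: -1

Derivation:
Step 1: flows [2->0,1->2] -> levels [1 9 7]
Step 2: flows [2->0,1->2] -> levels [2 8 7]
Step 3: flows [2->0,1->2] -> levels [3 7 7]
Step 4: flows [2->0,1=2] -> levels [4 7 6]
Step 5: flows [2->0,1->2] -> levels [5 6 6]
Step 6: flows [2->0,1=2] -> levels [6 6 5]
Step 7: flows [0->2,1->2] -> levels [5 5 7]
Step 8: flows [2->0,2->1] -> levels [6 6 5]
  -> period-2 cycle (repeats step 6); tank 2 never drops to <=2
Tank 2 never reaches <=2 within 15 steps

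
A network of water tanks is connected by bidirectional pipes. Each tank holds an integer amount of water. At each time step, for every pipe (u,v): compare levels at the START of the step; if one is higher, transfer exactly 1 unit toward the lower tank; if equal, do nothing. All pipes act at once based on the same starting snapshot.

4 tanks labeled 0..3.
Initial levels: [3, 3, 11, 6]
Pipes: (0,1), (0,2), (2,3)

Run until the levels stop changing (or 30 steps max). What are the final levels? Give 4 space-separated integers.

Answer: 5 6 7 5

Derivation:
Step 1: flows [0=1,2->0,2->3] -> levels [4 3 9 7]
Step 2: flows [0->1,2->0,2->3] -> levels [4 4 7 8]
Step 3: flows [0=1,2->0,3->2] -> levels [5 4 7 7]
Step 4: flows [0->1,2->0,2=3] -> levels [5 5 6 7]
Step 5: flows [0=1,2->0,3->2] -> levels [6 5 6 6]
Step 6: flows [0->1,0=2,2=3] -> levels [5 6 6 6]
Step 7: flows [1->0,2->0,2=3] -> levels [7 5 5 6]
Step 8: flows [0->1,0->2,3->2] -> levels [5 6 7 5]
Step 9: flows [1->0,2->0,2->3] -> levels [7 5 5 6]
  -> period-2 cycle: step 9 state = step 7 state; never stabilizes
  -> state at step 30: (30-7) mod 2 = 1, same as step 8 -> [5 6 7 5]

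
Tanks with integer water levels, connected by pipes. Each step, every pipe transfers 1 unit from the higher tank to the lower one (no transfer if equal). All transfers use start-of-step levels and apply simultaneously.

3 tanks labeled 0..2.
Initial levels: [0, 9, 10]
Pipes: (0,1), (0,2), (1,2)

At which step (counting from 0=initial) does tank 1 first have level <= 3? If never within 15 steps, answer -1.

Answer: -1

Derivation:
Step 1: flows [1->0,2->0,2->1] -> levels [2 9 8]
Step 2: flows [1->0,2->0,1->2] -> levels [4 7 8]
Step 3: flows [1->0,2->0,2->1] -> levels [6 7 6]
Step 4: flows [1->0,0=2,1->2] -> levels [7 5 7]
Step 5: flows [0->1,0=2,2->1] -> levels [6 7 6]
  -> period-2 cycle (repeats step 3); tank 1 never drops to <=3
Tank 1 never reaches <=3 within 15 steps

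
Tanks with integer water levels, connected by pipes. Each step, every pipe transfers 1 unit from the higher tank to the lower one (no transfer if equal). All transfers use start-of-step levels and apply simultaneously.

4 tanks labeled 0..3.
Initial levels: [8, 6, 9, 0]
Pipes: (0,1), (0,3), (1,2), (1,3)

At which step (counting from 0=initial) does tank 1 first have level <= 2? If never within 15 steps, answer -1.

Step 1: flows [0->1,0->3,2->1,1->3] -> levels [6 7 8 2]
Step 2: flows [1->0,0->3,2->1,1->3] -> levels [6 6 7 4]
Step 3: flows [0=1,0->3,2->1,1->3] -> levels [5 6 6 6]
Step 4: flows [1->0,3->0,1=2,1=3] -> levels [7 5 6 5]
Step 5: flows [0->1,0->3,2->1,1=3] -> levels [5 7 5 6]
Step 6: flows [1->0,3->0,1->2,1->3] -> levels [7 4 6 6]
Step 7: flows [0->1,0->3,2->1,3->1] -> levels [5 7 5 6]
  -> period-2 cycle (repeats step 5); tank 1 never drops to <=2
Tank 1 never reaches <=2 within 15 steps

Answer: -1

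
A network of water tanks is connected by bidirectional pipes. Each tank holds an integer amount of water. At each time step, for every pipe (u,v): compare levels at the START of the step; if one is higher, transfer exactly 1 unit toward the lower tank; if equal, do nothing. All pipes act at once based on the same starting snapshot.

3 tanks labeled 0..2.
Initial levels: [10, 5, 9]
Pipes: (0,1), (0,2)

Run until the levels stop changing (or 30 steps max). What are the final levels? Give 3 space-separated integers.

Answer: 8 8 8

Derivation:
Step 1: flows [0->1,0->2] -> levels [8 6 10]
Step 2: flows [0->1,2->0] -> levels [8 7 9]
Step 3: flows [0->1,2->0] -> levels [8 8 8]
Step 4: flows [0=1,0=2] -> levels [8 8 8]
  -> stable (no change)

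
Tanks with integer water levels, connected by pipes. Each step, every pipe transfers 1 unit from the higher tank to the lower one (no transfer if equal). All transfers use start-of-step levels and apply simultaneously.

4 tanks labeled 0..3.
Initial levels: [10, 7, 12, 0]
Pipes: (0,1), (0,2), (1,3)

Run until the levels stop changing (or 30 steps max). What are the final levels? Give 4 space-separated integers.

Answer: 8 6 7 8

Derivation:
Step 1: flows [0->1,2->0,1->3] -> levels [10 7 11 1]
Step 2: flows [0->1,2->0,1->3] -> levels [10 7 10 2]
Step 3: flows [0->1,0=2,1->3] -> levels [9 7 10 3]
Step 4: flows [0->1,2->0,1->3] -> levels [9 7 9 4]
Step 5: flows [0->1,0=2,1->3] -> levels [8 7 9 5]
Step 6: flows [0->1,2->0,1->3] -> levels [8 7 8 6]
Step 7: flows [0->1,0=2,1->3] -> levels [7 7 8 7]
Step 8: flows [0=1,2->0,1=3] -> levels [8 7 7 7]
Step 9: flows [0->1,0->2,1=3] -> levels [6 8 8 7]
Step 10: flows [1->0,2->0,1->3] -> levels [8 6 7 8]
Step 11: flows [0->1,0->2,3->1] -> levels [6 8 8 7]
  -> period-2 cycle: step 11 state = step 9 state; never stabilizes
  -> state at step 30: (30-9) mod 2 = 1, same as step 10 -> [8 6 7 8]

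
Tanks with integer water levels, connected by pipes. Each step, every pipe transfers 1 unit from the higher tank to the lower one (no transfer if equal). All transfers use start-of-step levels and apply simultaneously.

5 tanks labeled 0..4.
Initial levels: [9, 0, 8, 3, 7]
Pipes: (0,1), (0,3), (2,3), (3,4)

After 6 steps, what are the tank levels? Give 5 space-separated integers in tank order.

Step 1: flows [0->1,0->3,2->3,4->3] -> levels [7 1 7 6 6]
Step 2: flows [0->1,0->3,2->3,3=4] -> levels [5 2 6 8 6]
Step 3: flows [0->1,3->0,3->2,3->4] -> levels [5 3 7 5 7]
Step 4: flows [0->1,0=3,2->3,4->3] -> levels [4 4 6 7 6]
Step 5: flows [0=1,3->0,3->2,3->4] -> levels [5 4 7 4 7]
Step 6: flows [0->1,0->3,2->3,4->3] -> levels [3 5 6 7 6]

Answer: 3 5 6 7 6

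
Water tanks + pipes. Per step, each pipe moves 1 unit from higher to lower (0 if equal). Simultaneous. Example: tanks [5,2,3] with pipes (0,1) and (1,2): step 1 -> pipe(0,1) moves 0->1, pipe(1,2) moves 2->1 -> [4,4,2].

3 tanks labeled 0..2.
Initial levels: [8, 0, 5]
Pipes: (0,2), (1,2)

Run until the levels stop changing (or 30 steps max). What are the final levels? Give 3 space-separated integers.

Step 1: flows [0->2,2->1] -> levels [7 1 5]
Step 2: flows [0->2,2->1] -> levels [6 2 5]
Step 3: flows [0->2,2->1] -> levels [5 3 5]
Step 4: flows [0=2,2->1] -> levels [5 4 4]
Step 5: flows [0->2,1=2] -> levels [4 4 5]
Step 6: flows [2->0,2->1] -> levels [5 5 3]
Step 7: flows [0->2,1->2] -> levels [4 4 5]
  -> period-2 cycle: step 7 state = step 5 state; never stabilizes
  -> state at step 30: (30-5) mod 2 = 1, same as step 6 -> [5 5 3]

Answer: 5 5 3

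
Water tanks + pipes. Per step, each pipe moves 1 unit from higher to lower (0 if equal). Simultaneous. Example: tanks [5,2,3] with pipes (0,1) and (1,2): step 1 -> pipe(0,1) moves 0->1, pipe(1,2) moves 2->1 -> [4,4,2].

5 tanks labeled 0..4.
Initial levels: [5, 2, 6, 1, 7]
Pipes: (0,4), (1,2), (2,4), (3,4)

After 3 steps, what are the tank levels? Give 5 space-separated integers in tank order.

Step 1: flows [4->0,2->1,4->2,4->3] -> levels [6 3 6 2 4]
Step 2: flows [0->4,2->1,2->4,4->3] -> levels [5 4 4 3 5]
Step 3: flows [0=4,1=2,4->2,4->3] -> levels [5 4 5 4 3]

Answer: 5 4 5 4 3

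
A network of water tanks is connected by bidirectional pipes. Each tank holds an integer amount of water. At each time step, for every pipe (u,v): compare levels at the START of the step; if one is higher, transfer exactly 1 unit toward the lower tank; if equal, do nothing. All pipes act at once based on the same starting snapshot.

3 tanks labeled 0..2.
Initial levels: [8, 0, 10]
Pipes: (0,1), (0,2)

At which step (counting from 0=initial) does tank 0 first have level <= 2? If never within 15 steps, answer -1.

Answer: -1

Derivation:
Step 1: flows [0->1,2->0] -> levels [8 1 9]
Step 2: flows [0->1,2->0] -> levels [8 2 8]
Step 3: flows [0->1,0=2] -> levels [7 3 8]
Step 4: flows [0->1,2->0] -> levels [7 4 7]
Step 5: flows [0->1,0=2] -> levels [6 5 7]
Step 6: flows [0->1,2->0] -> levels [6 6 6]
Step 7: flows [0=1,0=2] -> levels [6 6 6]
  -> stable; tank 0 stays at 6 > 2
Tank 0 never reaches <=2 within 15 steps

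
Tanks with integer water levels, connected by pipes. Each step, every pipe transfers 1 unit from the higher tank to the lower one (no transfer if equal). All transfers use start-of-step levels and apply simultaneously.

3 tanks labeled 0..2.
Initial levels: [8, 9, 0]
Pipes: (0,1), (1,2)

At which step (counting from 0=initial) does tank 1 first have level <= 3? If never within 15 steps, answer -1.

Answer: -1

Derivation:
Step 1: flows [1->0,1->2] -> levels [9 7 1]
Step 2: flows [0->1,1->2] -> levels [8 7 2]
Step 3: flows [0->1,1->2] -> levels [7 7 3]
Step 4: flows [0=1,1->2] -> levels [7 6 4]
Step 5: flows [0->1,1->2] -> levels [6 6 5]
Step 6: flows [0=1,1->2] -> levels [6 5 6]
Step 7: flows [0->1,2->1] -> levels [5 7 5]
Step 8: flows [1->0,1->2] -> levels [6 5 6]
  -> period-2 cycle (repeats step 6); tank 1 never drops to <=3
Tank 1 never reaches <=3 within 15 steps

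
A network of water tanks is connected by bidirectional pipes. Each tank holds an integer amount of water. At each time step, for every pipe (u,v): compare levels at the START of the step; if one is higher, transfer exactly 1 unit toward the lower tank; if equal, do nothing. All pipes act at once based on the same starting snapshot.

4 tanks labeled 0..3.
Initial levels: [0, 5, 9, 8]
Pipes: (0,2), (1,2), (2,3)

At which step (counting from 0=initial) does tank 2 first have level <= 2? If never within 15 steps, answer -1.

Answer: -1

Derivation:
Step 1: flows [2->0,2->1,2->3] -> levels [1 6 6 9]
Step 2: flows [2->0,1=2,3->2] -> levels [2 6 6 8]
Step 3: flows [2->0,1=2,3->2] -> levels [3 6 6 7]
Step 4: flows [2->0,1=2,3->2] -> levels [4 6 6 6]
Step 5: flows [2->0,1=2,2=3] -> levels [5 6 5 6]
Step 6: flows [0=2,1->2,3->2] -> levels [5 5 7 5]
Step 7: flows [2->0,2->1,2->3] -> levels [6 6 4 6]
Step 8: flows [0->2,1->2,3->2] -> levels [5 5 7 5]
  -> period-2 cycle (repeats step 6); tank 2 never drops to <=2
Tank 2 never reaches <=2 within 15 steps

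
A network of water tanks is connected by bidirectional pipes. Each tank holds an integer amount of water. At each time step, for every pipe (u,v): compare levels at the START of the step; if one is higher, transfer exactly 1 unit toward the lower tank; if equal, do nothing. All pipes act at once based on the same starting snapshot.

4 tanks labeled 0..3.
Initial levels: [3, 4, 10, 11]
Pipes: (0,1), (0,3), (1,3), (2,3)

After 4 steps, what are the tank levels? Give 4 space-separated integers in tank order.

Answer: 5 7 8 8

Derivation:
Step 1: flows [1->0,3->0,3->1,3->2] -> levels [5 4 11 8]
Step 2: flows [0->1,3->0,3->1,2->3] -> levels [5 6 10 7]
Step 3: flows [1->0,3->0,3->1,2->3] -> levels [7 6 9 6]
Step 4: flows [0->1,0->3,1=3,2->3] -> levels [5 7 8 8]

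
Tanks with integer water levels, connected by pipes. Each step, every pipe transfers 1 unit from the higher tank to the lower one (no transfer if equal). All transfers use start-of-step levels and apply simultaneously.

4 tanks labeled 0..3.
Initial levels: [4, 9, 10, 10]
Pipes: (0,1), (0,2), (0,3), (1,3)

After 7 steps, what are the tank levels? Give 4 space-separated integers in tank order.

Answer: 7 9 9 8

Derivation:
Step 1: flows [1->0,2->0,3->0,3->1] -> levels [7 9 9 8]
Step 2: flows [1->0,2->0,3->0,1->3] -> levels [10 7 8 8]
Step 3: flows [0->1,0->2,0->3,3->1] -> levels [7 9 9 8]
  -> period-2 cycle: step 3 state = step 1 state
  -> state at step 7: (7-1) mod 2 = 0, same as step 1 -> [7 9 9 8]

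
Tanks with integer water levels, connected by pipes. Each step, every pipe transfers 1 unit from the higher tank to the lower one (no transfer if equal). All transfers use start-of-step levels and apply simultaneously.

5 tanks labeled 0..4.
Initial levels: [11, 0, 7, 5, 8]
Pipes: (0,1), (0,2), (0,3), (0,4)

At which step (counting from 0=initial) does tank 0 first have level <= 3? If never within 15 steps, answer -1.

Answer: -1

Derivation:
Step 1: flows [0->1,0->2,0->3,0->4] -> levels [7 1 8 6 9]
Step 2: flows [0->1,2->0,0->3,4->0] -> levels [7 2 7 7 8]
Step 3: flows [0->1,0=2,0=3,4->0] -> levels [7 3 7 7 7]
Step 4: flows [0->1,0=2,0=3,0=4] -> levels [6 4 7 7 7]
Step 5: flows [0->1,2->0,3->0,4->0] -> levels [8 5 6 6 6]
Step 6: flows [0->1,0->2,0->3,0->4] -> levels [4 6 7 7 7]
Step 7: flows [1->0,2->0,3->0,4->0] -> levels [8 5 6 6 6]
  -> period-2 cycle (repeats step 5); tank 0 never drops to <=3
Tank 0 never reaches <=3 within 15 steps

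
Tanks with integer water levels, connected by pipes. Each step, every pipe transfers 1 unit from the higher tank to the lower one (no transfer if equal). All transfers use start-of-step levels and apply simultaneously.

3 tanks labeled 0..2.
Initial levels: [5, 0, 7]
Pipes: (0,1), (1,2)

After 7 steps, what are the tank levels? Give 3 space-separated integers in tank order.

Step 1: flows [0->1,2->1] -> levels [4 2 6]
Step 2: flows [0->1,2->1] -> levels [3 4 5]
Step 3: flows [1->0,2->1] -> levels [4 4 4]
Step 4: flows [0=1,1=2] -> levels [4 4 4]
  -> stable; steps 5..7 unchanged -> [4 4 4]

Answer: 4 4 4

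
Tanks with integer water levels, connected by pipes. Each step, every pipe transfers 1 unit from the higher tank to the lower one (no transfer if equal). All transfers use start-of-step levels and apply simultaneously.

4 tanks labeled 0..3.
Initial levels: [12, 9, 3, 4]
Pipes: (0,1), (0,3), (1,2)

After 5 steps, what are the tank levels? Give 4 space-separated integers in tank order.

Answer: 8 6 7 7

Derivation:
Step 1: flows [0->1,0->3,1->2] -> levels [10 9 4 5]
Step 2: flows [0->1,0->3,1->2] -> levels [8 9 5 6]
Step 3: flows [1->0,0->3,1->2] -> levels [8 7 6 7]
Step 4: flows [0->1,0->3,1->2] -> levels [6 7 7 8]
Step 5: flows [1->0,3->0,1=2] -> levels [8 6 7 7]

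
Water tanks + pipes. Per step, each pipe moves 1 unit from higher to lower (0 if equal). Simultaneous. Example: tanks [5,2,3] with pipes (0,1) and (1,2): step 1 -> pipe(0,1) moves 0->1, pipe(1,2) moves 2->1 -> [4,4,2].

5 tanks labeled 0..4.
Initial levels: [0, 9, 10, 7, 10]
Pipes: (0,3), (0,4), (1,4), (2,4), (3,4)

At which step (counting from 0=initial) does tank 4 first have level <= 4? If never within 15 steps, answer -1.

Step 1: flows [3->0,4->0,4->1,2=4,4->3] -> levels [2 10 10 7 7]
Step 2: flows [3->0,4->0,1->4,2->4,3=4] -> levels [4 9 9 6 8]
Step 3: flows [3->0,4->0,1->4,2->4,4->3] -> levels [6 8 8 6 8]
Step 4: flows [0=3,4->0,1=4,2=4,4->3] -> levels [7 8 8 7 6]
Step 5: flows [0=3,0->4,1->4,2->4,3->4] -> levels [6 7 7 6 10]
Step 6: flows [0=3,4->0,4->1,4->2,4->3] -> levels [7 8 8 7 6]
  -> period-2 cycle (repeats step 4); tank 4 never drops to <=4
Tank 4 never reaches <=4 within 15 steps

Answer: -1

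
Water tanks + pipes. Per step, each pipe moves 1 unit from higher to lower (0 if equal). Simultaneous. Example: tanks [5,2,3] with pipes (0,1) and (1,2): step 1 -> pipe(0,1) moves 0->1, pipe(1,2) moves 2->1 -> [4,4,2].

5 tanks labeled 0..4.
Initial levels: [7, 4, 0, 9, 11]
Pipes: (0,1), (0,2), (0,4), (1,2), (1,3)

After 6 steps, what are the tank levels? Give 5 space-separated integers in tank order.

Answer: 5 8 6 5 7

Derivation:
Step 1: flows [0->1,0->2,4->0,1->2,3->1] -> levels [6 5 2 8 10]
Step 2: flows [0->1,0->2,4->0,1->2,3->1] -> levels [5 6 4 7 9]
Step 3: flows [1->0,0->2,4->0,1->2,3->1] -> levels [6 5 6 6 8]
Step 4: flows [0->1,0=2,4->0,2->1,3->1] -> levels [6 8 5 5 7]
Step 5: flows [1->0,0->2,4->0,1->2,1->3] -> levels [7 5 7 6 6]
Step 6: flows [0->1,0=2,0->4,2->1,3->1] -> levels [5 8 6 5 7]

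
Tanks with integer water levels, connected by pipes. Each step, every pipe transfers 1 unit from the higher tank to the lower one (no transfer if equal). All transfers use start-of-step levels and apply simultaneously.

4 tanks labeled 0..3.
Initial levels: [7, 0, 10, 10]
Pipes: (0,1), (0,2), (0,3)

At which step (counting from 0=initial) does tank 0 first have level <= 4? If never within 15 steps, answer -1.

Step 1: flows [0->1,2->0,3->0] -> levels [8 1 9 9]
Step 2: flows [0->1,2->0,3->0] -> levels [9 2 8 8]
Step 3: flows [0->1,0->2,0->3] -> levels [6 3 9 9]
Step 4: flows [0->1,2->0,3->0] -> levels [7 4 8 8]
Step 5: flows [0->1,2->0,3->0] -> levels [8 5 7 7]
Step 6: flows [0->1,0->2,0->3] -> levels [5 6 8 8]
Step 7: flows [1->0,2->0,3->0] -> levels [8 5 7 7]
  -> period-2 cycle (repeats step 5); tank 0 never drops to <=4
Tank 0 never reaches <=4 within 15 steps

Answer: -1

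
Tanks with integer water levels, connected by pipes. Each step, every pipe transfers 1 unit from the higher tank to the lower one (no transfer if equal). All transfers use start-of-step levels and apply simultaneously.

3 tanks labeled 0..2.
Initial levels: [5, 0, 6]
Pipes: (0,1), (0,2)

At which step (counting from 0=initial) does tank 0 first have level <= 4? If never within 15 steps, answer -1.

Step 1: flows [0->1,2->0] -> levels [5 1 5]
Step 2: flows [0->1,0=2] -> levels [4 2 5]
Tank 0 first reaches <=4 at step 2

Answer: 2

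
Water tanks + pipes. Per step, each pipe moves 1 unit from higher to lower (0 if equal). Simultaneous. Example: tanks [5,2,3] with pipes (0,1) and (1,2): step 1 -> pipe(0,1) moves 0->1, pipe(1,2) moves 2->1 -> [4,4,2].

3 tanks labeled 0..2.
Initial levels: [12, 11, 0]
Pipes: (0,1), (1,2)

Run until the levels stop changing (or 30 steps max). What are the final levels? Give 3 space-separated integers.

Step 1: flows [0->1,1->2] -> levels [11 11 1]
Step 2: flows [0=1,1->2] -> levels [11 10 2]
Step 3: flows [0->1,1->2] -> levels [10 10 3]
Step 4: flows [0=1,1->2] -> levels [10 9 4]
Step 5: flows [0->1,1->2] -> levels [9 9 5]
Step 6: flows [0=1,1->2] -> levels [9 8 6]
Step 7: flows [0->1,1->2] -> levels [8 8 7]
Step 8: flows [0=1,1->2] -> levels [8 7 8]
Step 9: flows [0->1,2->1] -> levels [7 9 7]
Step 10: flows [1->0,1->2] -> levels [8 7 8]
  -> period-2 cycle: step 10 state = step 8 state; never stabilizes
  -> state at step 30: (30-8) mod 2 = 0, same as step 8 -> [8 7 8]

Answer: 8 7 8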